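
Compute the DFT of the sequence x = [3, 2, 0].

X[k] = Σ(n=0 to 2) x[n] · ω_3^(nk)
where ω_3 = e^(-2πi/3)

Computing each X[k]:
X[0] = 5
X[1] = 2.0000-1.7321i
X[2] = 2.0000+1.7321i

X = [5, 2.0000-1.7321i, 2.0000+1.7321i]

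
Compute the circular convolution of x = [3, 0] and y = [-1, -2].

(x ⊛ y)[n] = Σ(m=0 to 1) x[m] · y[(n-m) mod 2]

Computing each output sample:
(x ⊛ y)[0] = -3
(x ⊛ y)[1] = -6

x ⊛ y = [-3, -6]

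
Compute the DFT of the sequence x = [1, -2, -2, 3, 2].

X[k] = Σ(n=0 to 4) x[n] · ω_5^(nk)
where ω_5 = e^(-2πi/5)

Computing each X[k]:
X[0] = 2
X[1] = 0.1910+6.7432i
X[2] = 1.3090-2.4041i
X[3] = 1.3090+2.4041i
X[4] = 0.1910-6.7432i

X = [2, 0.1910+6.7432i, 1.3090-2.4041i, 1.3090+2.4041i, 0.1910-6.7432i]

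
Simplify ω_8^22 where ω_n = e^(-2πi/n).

Since ω_8^8 = 1, powers reduce modulo 8.
22 mod 8 = 6
So ω_8^22 = ω_8^6 = e^(-2πi·6/8)

ω_8^22 = ω_8^6 = 1i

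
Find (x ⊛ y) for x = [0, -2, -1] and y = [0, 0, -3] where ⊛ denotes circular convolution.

(x ⊛ y)[n] = Σ(m=0 to 2) x[m] · y[(n-m) mod 3]

Computing each output sample:
(x ⊛ y)[0] = 6
(x ⊛ y)[1] = 3
(x ⊛ y)[2] = 0

x ⊛ y = [6, 3, 0]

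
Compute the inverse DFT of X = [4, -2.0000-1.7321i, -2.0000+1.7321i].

x[n] = (1/3) Σ(k=0 to 2) X[k] · e^(2πikn/3)

Computing each x[n]:
x[0] = 0
x[1] = 3
x[2] = 1

x = [0, 3, 1]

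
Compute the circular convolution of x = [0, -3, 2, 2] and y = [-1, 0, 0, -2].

(x ⊛ y)[n] = Σ(m=0 to 3) x[m] · y[(n-m) mod 4]

Computing each output sample:
(x ⊛ y)[0] = 6
(x ⊛ y)[1] = -1
(x ⊛ y)[2] = -6
(x ⊛ y)[3] = -2

x ⊛ y = [6, -1, -6, -2]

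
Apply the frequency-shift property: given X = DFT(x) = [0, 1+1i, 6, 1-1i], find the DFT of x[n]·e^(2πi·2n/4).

Modulation property: DFT(ω_4^(-2n)·x[n]) = X[(k-2) mod 4], so circularly shift X by 2 positions.

X[k-2] = [6, 1-1i, 0, 1+1i]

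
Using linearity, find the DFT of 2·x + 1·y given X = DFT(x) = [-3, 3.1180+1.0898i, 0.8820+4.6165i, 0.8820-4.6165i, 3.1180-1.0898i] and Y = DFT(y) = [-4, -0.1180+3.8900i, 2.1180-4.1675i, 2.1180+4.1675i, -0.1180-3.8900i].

By linearity: DFT(2x + 1y) = 2·DFT(x) + 1·DFT(y)
= 2·[-3, 3.1180+1.0898i, 0.8820+4.6165i, 0.8820-4.6165i, 3.1180-1.0898i] + 1·[-4, -0.1180+3.8900i, 2.1180-4.1675i, 2.1180+4.1675i, -0.1180-3.8900i]

Computing element-wise:
Z[0] = 2·(-3) + 1·(-4) = -10
Z[1] = 2·(3.1180+1.0898i) + 1·(-0.1180+3.8900i) = 6.1180+6.0696i
Z[2] = 2·(0.8820+4.6165i) + 1·(2.1180-4.1675i) = 3.8820+5.0655i
Z[3] = 2·(0.8820-4.6165i) + 1·(2.1180+4.1675i) = 3.8820-5.0655i
Z[4] = 2·(3.1180-1.0898i) + 1·(-0.1180-3.8900i) = 6.1180-6.0696i

DFT(2x + 1y) = 2·X + 1·Y = [-10, 6.1180+6.0696i, 3.8820+5.0655i, 3.8820-5.0655i, 6.1180-6.0696i]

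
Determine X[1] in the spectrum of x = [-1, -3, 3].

X[1] = Σ(n=0 to 2) x[n] · ω_3^(1n) where ω_3 = e^(-2πi/3)
= (-1)·ω_3^0 + (-3)·ω_3^1 + (3)·ω_3^2

X[1] = -1.0000+5.1962i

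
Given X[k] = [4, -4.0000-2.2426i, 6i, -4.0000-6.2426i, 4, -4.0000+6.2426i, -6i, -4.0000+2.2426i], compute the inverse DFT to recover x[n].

x[n] = (1/8) Σ(k=0 to 7) X[k] · e^(2πikn/8)

Computing each x[n]:
x[0] = -1
x[1] = 0
x[2] = 0
x[3] = 3
x[4] = 3
x[5] = -3
x[6] = 2
x[7] = 0

x = [-1, 0, 0, 3, 3, -3, 2, 0]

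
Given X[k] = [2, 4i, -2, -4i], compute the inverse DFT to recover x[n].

x[n] = (1/4) Σ(k=0 to 3) X[k] · e^(2πikn/4)

Computing each x[n]:
x[0] = 0
x[1] = -1
x[2] = 0
x[3] = 3

x = [0, -1, 0, 3]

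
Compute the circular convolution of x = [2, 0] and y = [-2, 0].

(x ⊛ y)[n] = Σ(m=0 to 1) x[m] · y[(n-m) mod 2]

Computing each output sample:
(x ⊛ y)[0] = -4
(x ⊛ y)[1] = 0

x ⊛ y = [-4, 0]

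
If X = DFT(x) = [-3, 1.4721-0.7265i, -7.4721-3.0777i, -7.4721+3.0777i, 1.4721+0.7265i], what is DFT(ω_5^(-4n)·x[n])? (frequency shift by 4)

Modulation property: DFT(ω_5^(-4n)·x[n]) = X[(k-4) mod 5], so circularly shift X by 4 positions.

X[k-4] = [1.4721-0.7265i, -7.4721-3.0777i, -7.4721+3.0777i, 1.4721+0.7265i, -3]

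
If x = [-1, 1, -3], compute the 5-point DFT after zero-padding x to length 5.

Original 3-point DFT: [-3, -3.4641i, 3.4641i]
Zero-padded 5-point DFT provides frequency interpolation.

DFT_5([x, 0, ...]) = [-3, 1.7361+0.8123i, -2.7361-3.4410i, -2.7361+3.4410i, 1.7361-0.8123i]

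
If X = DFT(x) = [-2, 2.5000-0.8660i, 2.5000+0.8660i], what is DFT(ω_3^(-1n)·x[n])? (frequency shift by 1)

Modulation property: DFT(ω_3^(-1n)·x[n]) = X[(k-1) mod 3], so circularly shift X by 1 positions.

X[k-1] = [2.5000+0.8660i, -2, 2.5000-0.8660i]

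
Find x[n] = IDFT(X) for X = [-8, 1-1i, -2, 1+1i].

x[n] = (1/4) Σ(k=0 to 3) X[k] · e^(2πikn/4)

Computing each x[n]:
x[0] = -2
x[1] = -1
x[2] = -3
x[3] = -2

x = [-2, -1, -3, -2]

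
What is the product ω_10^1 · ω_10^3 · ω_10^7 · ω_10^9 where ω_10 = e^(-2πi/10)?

The primitive 10th roots of unity are ω_10^k for k coprime to 10: k ∈ {1, 3, 7, 9}
Their product equals the constant term of the cyclotomic polynomial Φ_10(x) up to sign.
For n ≥ 3, the product of all primitive nth roots of unity is 1. (For n=1 it is 1; for n=2 it is -1.)

1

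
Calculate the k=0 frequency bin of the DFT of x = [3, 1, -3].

X[0] = Σ(n=0 to 2) x[n] · ω_3^0 = Σ x[n]
= (3) + (1) + (-3)

X[0] = 1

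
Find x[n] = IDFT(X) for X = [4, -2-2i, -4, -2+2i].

x[n] = (1/4) Σ(k=0 to 3) X[k] · e^(2πikn/4)

Computing each x[n]:
x[0] = -1
x[1] = 3
x[2] = 1
x[3] = 1

x = [-1, 3, 1, 1]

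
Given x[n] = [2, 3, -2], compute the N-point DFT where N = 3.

X[k] = Σ(n=0 to 2) x[n] · ω_3^(nk)
where ω_3 = e^(-2πi/3)

Computing each X[k]:
X[0] = 3
X[1] = 1.5000-4.3301i
X[2] = 1.5000+4.3301i

X = [3, 1.5000-4.3301i, 1.5000+4.3301i]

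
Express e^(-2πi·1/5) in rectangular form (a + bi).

ω_5^1 = e^(-2πi·1/5)
= cos(-2π·1/5) + i·sin(-2π·1/5)
= cos(-2π/5) + i·sin(-2π/5)

ω_5^1 = cos(-2π/5) + i·sin(-2π/5) = 0.3090-0.9511i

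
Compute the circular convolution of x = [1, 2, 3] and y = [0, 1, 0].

(x ⊛ y)[n] = Σ(m=0 to 2) x[m] · y[(n-m) mod 3]

Computing each output sample:
(x ⊛ y)[0] = 3
(x ⊛ y)[1] = 1
(x ⊛ y)[2] = 2

x ⊛ y = [3, 1, 2]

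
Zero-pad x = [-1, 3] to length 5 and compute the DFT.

Original 2-point DFT: [2, -4]
Zero-padded 5-point DFT provides frequency interpolation.

DFT_5([x, 0, ...]) = [2, -0.0729-2.8532i, -3.4271-1.7634i, -3.4271+1.7634i, -0.0729+2.8532i]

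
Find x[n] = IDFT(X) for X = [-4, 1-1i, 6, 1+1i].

x[n] = (1/4) Σ(k=0 to 3) X[k] · e^(2πikn/4)

Computing each x[n]:
x[0] = 1
x[1] = -2
x[2] = 0
x[3] = -3

x = [1, -2, 0, -3]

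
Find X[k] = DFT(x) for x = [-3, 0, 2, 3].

X[k] = Σ(n=0 to 3) x[n] · ω_4^(nk)
where ω_4 = e^(-2πi/4)

Computing each X[k]:
X[0] = 2
X[1] = -5+3i
X[2] = -4
X[3] = -5-3i

X = [2, -5+3i, -4, -5-3i]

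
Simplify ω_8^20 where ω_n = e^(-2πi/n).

Since ω_8^8 = 1, powers reduce modulo 8.
20 mod 8 = 4
So ω_8^20 = ω_8^4 = e^(-2πi·4/8)

ω_8^20 = ω_8^4 = -1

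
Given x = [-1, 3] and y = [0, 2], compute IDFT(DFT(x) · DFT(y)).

(x ⊛ y)[n] = Σ(m=0 to 1) x[m] · y[(n-m) mod 2]

Computing each output sample:
(x ⊛ y)[0] = 6
(x ⊛ y)[1] = -2

x ⊛ y = [6, -2]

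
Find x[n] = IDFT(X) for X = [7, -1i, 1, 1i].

x[n] = (1/4) Σ(k=0 to 3) X[k] · e^(2πikn/4)

Computing each x[n]:
x[0] = 2
x[1] = 2
x[2] = 2
x[3] = 1

x = [2, 2, 2, 1]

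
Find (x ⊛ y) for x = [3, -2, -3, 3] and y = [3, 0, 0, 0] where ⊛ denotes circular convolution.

(x ⊛ y)[n] = Σ(m=0 to 3) x[m] · y[(n-m) mod 4]

Computing each output sample:
(x ⊛ y)[0] = 9
(x ⊛ y)[1] = -6
(x ⊛ y)[2] = -9
(x ⊛ y)[3] = 9

x ⊛ y = [9, -6, -9, 9]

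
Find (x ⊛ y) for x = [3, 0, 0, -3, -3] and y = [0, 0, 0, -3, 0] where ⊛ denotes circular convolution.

(x ⊛ y)[n] = Σ(m=0 to 4) x[m] · y[(n-m) mod 5]

Computing each output sample:
(x ⊛ y)[0] = 0
(x ⊛ y)[1] = 9
(x ⊛ y)[2] = 9
(x ⊛ y)[3] = -9
(x ⊛ y)[4] = 0

x ⊛ y = [0, 9, 9, -9, 0]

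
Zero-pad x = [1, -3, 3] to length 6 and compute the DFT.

Original 3-point DFT: [1, 1.0000+5.1962i, 1.0000-5.1962i]
Zero-padded 6-point DFT provides frequency interpolation.

DFT_6([x, 0, ...]) = [1, -2, 1.0000+5.1962i, 7, 1.0000-5.1962i, -2]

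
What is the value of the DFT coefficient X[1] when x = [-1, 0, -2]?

X[1] = Σ(n=0 to 2) x[n] · ω_3^(1n) where ω_3 = e^(-2πi/3)
= (-1)·ω_3^0 + (0)·ω_3^1 + (-2)·ω_3^2

X[1] = -1.7321i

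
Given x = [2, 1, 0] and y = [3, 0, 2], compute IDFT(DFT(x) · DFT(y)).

(x ⊛ y)[n] = Σ(m=0 to 2) x[m] · y[(n-m) mod 3]

Computing each output sample:
(x ⊛ y)[0] = 8
(x ⊛ y)[1] = 3
(x ⊛ y)[2] = 4

x ⊛ y = [8, 3, 4]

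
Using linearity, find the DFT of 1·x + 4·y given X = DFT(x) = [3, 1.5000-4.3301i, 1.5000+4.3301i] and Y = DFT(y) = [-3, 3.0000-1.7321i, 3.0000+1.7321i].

By linearity: DFT(1x + 4y) = 1·DFT(x) + 4·DFT(y)
= 1·[3, 1.5000-4.3301i, 1.5000+4.3301i] + 4·[-3, 3.0000-1.7321i, 3.0000+1.7321i]

Computing element-wise:
Z[0] = 1·(3) + 4·(-3) = -9
Z[1] = 1·(1.5000-4.3301i) + 4·(3.0000-1.7321i) = 13.5000-11.2585i
Z[2] = 1·(1.5000+4.3301i) + 4·(3.0000+1.7321i) = 13.5000+11.2585i

DFT(1x + 4y) = 1·X + 4·Y = [-9, 13.5000-11.2585i, 13.5000+11.2585i]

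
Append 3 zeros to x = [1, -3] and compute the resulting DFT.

Original 2-point DFT: [-2, 4]
Zero-padded 5-point DFT provides frequency interpolation.

DFT_5([x, 0, ...]) = [-2, 0.0729+2.8532i, 3.4271+1.7634i, 3.4271-1.7634i, 0.0729-2.8532i]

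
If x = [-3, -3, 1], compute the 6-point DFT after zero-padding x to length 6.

Original 3-point DFT: [-5, -2.0000+3.4641i, -2.0000-3.4641i]
Zero-padded 6-point DFT provides frequency interpolation.

DFT_6([x, 0, ...]) = [-5, -5.0000+1.7321i, -2.0000+3.4641i, 1, -2.0000-3.4641i, -5.0000-1.7321i]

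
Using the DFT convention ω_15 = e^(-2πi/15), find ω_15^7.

ω_15^7 = e^(-2πi·7/15)
= cos(-2π·7/15) + i·sin(-2π·7/15)
= cos(-14π/15) + i·sin(-14π/15)

ω_15^7 = cos(-14π/15) + i·sin(-14π/15) = -0.9781-0.2079i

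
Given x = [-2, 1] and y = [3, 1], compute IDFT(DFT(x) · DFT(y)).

(x ⊛ y)[n] = Σ(m=0 to 1) x[m] · y[(n-m) mod 2]

Computing each output sample:
(x ⊛ y)[0] = -5
(x ⊛ y)[1] = 1

x ⊛ y = [-5, 1]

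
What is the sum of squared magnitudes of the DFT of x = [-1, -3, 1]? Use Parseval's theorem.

Parseval: Σ|x[n]|² = (1/N)Σ|X[k]|², so Σ|X[k]|² = N·Σ|x[n]|² = 3·11.0000

Σ|X[k]|² = N·Σ|x[n]|² = 3·11.0000 = 33.0000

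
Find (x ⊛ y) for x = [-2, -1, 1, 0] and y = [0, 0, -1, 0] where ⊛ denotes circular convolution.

(x ⊛ y)[n] = Σ(m=0 to 3) x[m] · y[(n-m) mod 4]

Computing each output sample:
(x ⊛ y)[0] = -1
(x ⊛ y)[1] = 0
(x ⊛ y)[2] = 2
(x ⊛ y)[3] = 1

x ⊛ y = [-1, 0, 2, 1]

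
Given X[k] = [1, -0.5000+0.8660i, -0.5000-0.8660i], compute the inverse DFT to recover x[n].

x[n] = (1/3) Σ(k=0 to 2) X[k] · e^(2πikn/3)

Computing each x[n]:
x[0] = 0
x[1] = 0
x[2] = 1

x = [0, 0, 1]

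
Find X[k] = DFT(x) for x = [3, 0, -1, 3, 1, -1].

X[k] = Σ(n=0 to 5) x[n] · ω_6^(nk)
where ω_6 = e^(-2πi/6)

Computing each X[k]:
X[0] = 5
X[1] = -0.5000+0.8660i
X[2] = 6.5000-2.5981i
X[3] = 1
X[4] = 6.5000+2.5981i
X[5] = -0.5000-0.8660i

X = [5, -0.5000+0.8660i, 6.5000-2.5981i, 1, 6.5000+2.5981i, -0.5000-0.8660i]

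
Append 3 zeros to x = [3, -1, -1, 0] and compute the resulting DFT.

Original 4-point DFT: [1, 4+1i, 3, 4-1i]
Zero-padded 7-point DFT provides frequency interpolation.

DFT_7([x, 0, ...]) = [1, 2.5990+1.7568i, 4.1235+0.5410i, 3.2775-0.3479i, 3.2775+0.3479i, 4.1235-0.5410i, 2.5990-1.7568i]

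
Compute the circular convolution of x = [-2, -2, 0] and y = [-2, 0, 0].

(x ⊛ y)[n] = Σ(m=0 to 2) x[m] · y[(n-m) mod 3]

Computing each output sample:
(x ⊛ y)[0] = 4
(x ⊛ y)[1] = 4
(x ⊛ y)[2] = 0

x ⊛ y = [4, 4, 0]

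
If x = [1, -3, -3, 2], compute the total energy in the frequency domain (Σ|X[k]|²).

Parseval: Σ|x[n]|² = (1/N)Σ|X[k]|², so Σ|X[k]|² = N·Σ|x[n]|² = 4·23.0000

Σ|X[k]|² = N·Σ|x[n]|² = 4·23.0000 = 92.0000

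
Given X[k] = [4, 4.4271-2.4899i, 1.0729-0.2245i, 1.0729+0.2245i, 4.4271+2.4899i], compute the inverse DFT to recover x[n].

x[n] = (1/5) Σ(k=0 to 4) X[k] · e^(2πikn/5)

Computing each x[n]:
x[0] = 3
x[1] = 2
x[2] = 0
x[3] = -1
x[4] = 0

x = [3, 2, 0, -1, 0]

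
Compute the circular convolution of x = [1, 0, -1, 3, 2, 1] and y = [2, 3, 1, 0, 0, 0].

(x ⊛ y)[n] = Σ(m=0 to 5) x[m] · y[(n-m) mod 6]

Computing each output sample:
(x ⊛ y)[0] = 7
(x ⊛ y)[1] = 4
(x ⊛ y)[2] = -1
(x ⊛ y)[3] = 3
(x ⊛ y)[4] = 12
(x ⊛ y)[5] = 11

x ⊛ y = [7, 4, -1, 3, 12, 11]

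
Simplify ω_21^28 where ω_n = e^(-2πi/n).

Since ω_21^21 = 1, powers reduce modulo 21.
28 mod 21 = 7
So ω_21^28 = ω_21^7 = e^(-2πi·7/21)

ω_21^28 = ω_21^7 = -0.5000-0.8660i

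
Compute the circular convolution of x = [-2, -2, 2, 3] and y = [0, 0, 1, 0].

(x ⊛ y)[n] = Σ(m=0 to 3) x[m] · y[(n-m) mod 4]

Computing each output sample:
(x ⊛ y)[0] = 2
(x ⊛ y)[1] = 3
(x ⊛ y)[2] = -2
(x ⊛ y)[3] = -2

x ⊛ y = [2, 3, -2, -2]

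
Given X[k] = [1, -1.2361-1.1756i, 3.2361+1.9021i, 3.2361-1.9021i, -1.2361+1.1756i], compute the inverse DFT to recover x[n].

x[n] = (1/5) Σ(k=0 to 4) X[k] · e^(2πikn/5)

Computing each x[n]:
x[0] = 1
x[1] = -1
x[2] = 2
x[3] = 0
x[4] = -1

x = [1, -1, 2, 0, -1]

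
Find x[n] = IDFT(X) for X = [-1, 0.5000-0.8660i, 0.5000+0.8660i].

x[n] = (1/3) Σ(k=0 to 2) X[k] · e^(2πikn/3)

Computing each x[n]:
x[0] = 0
x[1] = 0
x[2] = -1

x = [0, 0, -1]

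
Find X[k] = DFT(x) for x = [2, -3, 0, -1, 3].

X[k] = Σ(n=0 to 4) x[n] · ω_5^(nk)
where ω_5 = e^(-2πi/5)

Computing each X[k]:
X[0] = 1
X[1] = 2.8090+5.1186i
X[2] = 1.6910+4.4778i
X[3] = 1.6910-4.4778i
X[4] = 2.8090-5.1186i

X = [1, 2.8090+5.1186i, 1.6910+4.4778i, 1.6910-4.4778i, 2.8090-5.1186i]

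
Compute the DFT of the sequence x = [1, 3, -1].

X[k] = Σ(n=0 to 2) x[n] · ω_3^(nk)
where ω_3 = e^(-2πi/3)

Computing each X[k]:
X[0] = 3
X[1] = -3.4641i
X[2] = 3.4641i

X = [3, -3.4641i, 3.4641i]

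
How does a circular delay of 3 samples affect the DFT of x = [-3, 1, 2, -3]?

Time shift by 3: X_shifted[k] = ω_4^(3k) · X[k]
Shifted x = [1, 2, -3, -3]

DFT(x[n-3]) = [-3, 4-5i, -1, 4+5i]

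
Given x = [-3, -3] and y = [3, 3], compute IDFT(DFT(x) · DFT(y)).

(x ⊛ y)[n] = Σ(m=0 to 1) x[m] · y[(n-m) mod 2]

Computing each output sample:
(x ⊛ y)[0] = -18
(x ⊛ y)[1] = -18

x ⊛ y = [-18, -18]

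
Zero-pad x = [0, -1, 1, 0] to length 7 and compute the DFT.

Original 4-point DFT: [0, -1+1i, 2, -1-1i]
Zero-padded 7-point DFT provides frequency interpolation.

DFT_7([x, 0, ...]) = [0, -0.8460-0.1931i, -0.6784+1.4088i, 1.5245+1.2157i, 1.5245-1.2157i, -0.6784-1.4088i, -0.8460+0.1931i]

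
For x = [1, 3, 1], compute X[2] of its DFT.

X[2] = Σ(n=0 to 2) x[n] · ω_3^(2n) where ω_3 = e^(-2πi/3)
= (1)·ω_3^0 + (3)·ω_3^2 + (1)·ω_3^4

X[2] = -1.0000+1.7321i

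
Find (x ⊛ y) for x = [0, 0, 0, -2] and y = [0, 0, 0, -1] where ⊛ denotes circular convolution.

(x ⊛ y)[n] = Σ(m=0 to 3) x[m] · y[(n-m) mod 4]

Computing each output sample:
(x ⊛ y)[0] = 0
(x ⊛ y)[1] = 0
(x ⊛ y)[2] = 2
(x ⊛ y)[3] = 0

x ⊛ y = [0, 0, 2, 0]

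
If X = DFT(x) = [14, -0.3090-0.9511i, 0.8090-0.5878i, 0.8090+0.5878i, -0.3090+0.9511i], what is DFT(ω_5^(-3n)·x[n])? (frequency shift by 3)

Modulation property: DFT(ω_5^(-3n)·x[n]) = X[(k-3) mod 5], so circularly shift X by 3 positions.

X[k-3] = [0.8090-0.5878i, 0.8090+0.5878i, -0.3090+0.9511i, 14, -0.3090-0.9511i]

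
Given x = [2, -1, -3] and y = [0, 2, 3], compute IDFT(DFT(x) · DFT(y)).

(x ⊛ y)[n] = Σ(m=0 to 2) x[m] · y[(n-m) mod 3]

Computing each output sample:
(x ⊛ y)[0] = -9
(x ⊛ y)[1] = -5
(x ⊛ y)[2] = 4

x ⊛ y = [-9, -5, 4]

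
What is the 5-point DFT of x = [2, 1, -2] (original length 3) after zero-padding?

Original 3-point DFT: [1, 2.5000-2.5981i, 2.5000+2.5981i]
Zero-padded 5-point DFT provides frequency interpolation.

DFT_5([x, 0, ...]) = [1, 3.9271+0.2245i, 0.5729-2.4899i, 0.5729+2.4899i, 3.9271-0.2245i]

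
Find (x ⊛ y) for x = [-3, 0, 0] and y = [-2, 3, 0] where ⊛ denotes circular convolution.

(x ⊛ y)[n] = Σ(m=0 to 2) x[m] · y[(n-m) mod 3]

Computing each output sample:
(x ⊛ y)[0] = 6
(x ⊛ y)[1] = -9
(x ⊛ y)[2] = 0

x ⊛ y = [6, -9, 0]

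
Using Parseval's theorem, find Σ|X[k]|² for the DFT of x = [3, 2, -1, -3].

Parseval: Σ|x[n]|² = (1/N)Σ|X[k]|², so Σ|X[k]|² = N·Σ|x[n]|² = 4·23.0000

Σ|X[k]|² = N·Σ|x[n]|² = 4·23.0000 = 92.0000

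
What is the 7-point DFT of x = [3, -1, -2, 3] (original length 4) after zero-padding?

Original 4-point DFT: [3, 5+4i, -1, 5-4i]
Zero-padded 7-point DFT provides frequency interpolation.

DFT_7([x, 0, ...]) = [3, 0.1186+1.4300i, 6.8949+2.4527i, 1.9864-4.0546i, 1.9864+4.0546i, 6.8949-2.4527i, 0.1186-1.4300i]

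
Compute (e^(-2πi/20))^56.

Since ω_20^20 = 1, powers reduce modulo 20.
56 mod 20 = 16
So ω_20^56 = ω_20^16 = e^(-2πi·16/20)

ω_20^56 = ω_20^16 = 0.3090+0.9511i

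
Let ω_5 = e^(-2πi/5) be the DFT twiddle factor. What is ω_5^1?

ω_5^1 = e^(-2πi·1/5)
= cos(-2π·1/5) + i·sin(-2π·1/5)
= cos(-2π/5) + i·sin(-2π/5)

ω_5^1 = cos(-2π/5) + i·sin(-2π/5) = 0.3090-0.9511i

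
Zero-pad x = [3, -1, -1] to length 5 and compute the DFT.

Original 3-point DFT: [1, 4, 4]
Zero-padded 5-point DFT provides frequency interpolation.

DFT_5([x, 0, ...]) = [1, 3.5000+1.5388i, 3.5000-0.3633i, 3.5000+0.3633i, 3.5000-1.5388i]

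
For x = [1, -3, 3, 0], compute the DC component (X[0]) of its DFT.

X[0] = Σ(n=0 to 3) x[n] · ω_4^0 = Σ x[n]
= (1) + (-3) + (3) + (0)

X[0] = 1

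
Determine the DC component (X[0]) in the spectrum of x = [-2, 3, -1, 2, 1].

X[0] = Σ(n=0 to 4) x[n] · ω_5^0 = Σ x[n]
= (-2) + (3) + (-1) + (2) + (1)

X[0] = 3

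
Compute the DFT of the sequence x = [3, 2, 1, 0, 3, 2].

X[k] = Σ(n=0 to 5) x[n] · ω_6^(nk)
where ω_6 = e^(-2πi/6)

Computing each X[k]:
X[0] = 11
X[1] = 3.0000+1.7321i
X[2] = -1.0000-1.7321i
X[3] = 3
X[4] = -1.0000+1.7321i
X[5] = 3.0000-1.7321i

X = [11, 3.0000+1.7321i, -1.0000-1.7321i, 3, -1.0000+1.7321i, 3.0000-1.7321i]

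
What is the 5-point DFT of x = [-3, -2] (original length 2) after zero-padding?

Original 2-point DFT: [-5, -1]
Zero-padded 5-point DFT provides frequency interpolation.

DFT_5([x, 0, ...]) = [-5, -3.6180+1.9021i, -1.3820+1.1756i, -1.3820-1.1756i, -3.6180-1.9021i]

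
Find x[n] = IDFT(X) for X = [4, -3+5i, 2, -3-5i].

x[n] = (1/4) Σ(k=0 to 3) X[k] · e^(2πikn/4)

Computing each x[n]:
x[0] = 0
x[1] = -2
x[2] = 3
x[3] = 3

x = [0, -2, 3, 3]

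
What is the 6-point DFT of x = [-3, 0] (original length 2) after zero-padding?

Original 2-point DFT: [-3, -3]
Zero-padded 6-point DFT provides frequency interpolation.

DFT_6([x, 0, ...]) = [-3, -3, -3, -3, -3, -3]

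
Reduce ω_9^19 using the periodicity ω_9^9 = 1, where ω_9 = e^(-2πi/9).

Since ω_9^9 = 1, powers reduce modulo 9.
19 mod 9 = 1
So ω_9^19 = ω_9^1 = e^(-2πi·1/9)

ω_9^19 = ω_9^1 = 0.7660-0.6428i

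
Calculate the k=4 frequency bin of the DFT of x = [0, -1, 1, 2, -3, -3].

X[4] = Σ(n=0 to 5) x[n] · ω_6^(4n) where ω_6 = e^(-2πi/6)
= (0)·ω_6^0 + (-1)·ω_6^4 + (1)·ω_6^8 + (2)·ω_6^12 + (-3)·ω_6^16 + (-3)·ω_6^20

X[4] = 5.0000-1.7321i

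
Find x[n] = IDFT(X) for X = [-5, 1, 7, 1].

x[n] = (1/4) Σ(k=0 to 3) X[k] · e^(2πikn/4)

Computing each x[n]:
x[0] = 1
x[1] = -3
x[2] = 0
x[3] = -3

x = [1, -3, 0, -3]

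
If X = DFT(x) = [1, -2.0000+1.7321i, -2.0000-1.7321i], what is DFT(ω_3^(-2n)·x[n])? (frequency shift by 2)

Modulation property: DFT(ω_3^(-2n)·x[n]) = X[(k-2) mod 3], so circularly shift X by 2 positions.

X[k-2] = [-2.0000+1.7321i, -2.0000-1.7321i, 1]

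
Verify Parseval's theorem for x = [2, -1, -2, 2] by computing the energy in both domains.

Time domain:
Σ|x[n]|² = |2|² + |-1|² + |-2|² + |2|² = 13.0000

Frequency domain:
(1/4)Σ|X[k]|² = (1/4)(|1|² + |4+3i|² + |-1|² + |4-3i|²) = (1/4)·52.0000 = 13.0000

Both sides agree, confirming Parseval's theorem.

Σ|x[n]|² = (1/N)Σ|X[k]|² = 13.0000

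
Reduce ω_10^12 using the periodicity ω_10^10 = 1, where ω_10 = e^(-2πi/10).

Since ω_10^10 = 1, powers reduce modulo 10.
12 mod 10 = 2
So ω_10^12 = ω_10^2 = e^(-2πi·2/10)

ω_10^12 = ω_10^2 = 0.3090-0.9511i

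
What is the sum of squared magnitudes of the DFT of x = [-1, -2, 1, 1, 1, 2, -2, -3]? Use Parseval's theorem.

Parseval: Σ|x[n]|² = (1/N)Σ|X[k]|², so Σ|X[k]|² = N·Σ|x[n]|² = 8·25.0000

Σ|X[k]|² = N·Σ|x[n]|² = 8·25.0000 = 200.0000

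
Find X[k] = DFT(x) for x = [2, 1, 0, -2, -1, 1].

X[k] = Σ(n=0 to 5) x[n] · ω_6^(nk)
where ω_6 = e^(-2πi/6)

Computing each X[k]:
X[0] = 1
X[1] = 5.5000-0.8660i
X[2] = -0.5000+0.8660i
X[3] = 1
X[4] = -0.5000-0.8660i
X[5] = 5.5000+0.8660i

X = [1, 5.5000-0.8660i, -0.5000+0.8660i, 1, -0.5000-0.8660i, 5.5000+0.8660i]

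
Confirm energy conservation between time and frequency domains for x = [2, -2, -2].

Time domain:
Σ|x[n]|² = |2|² + |-2|² + |-2|² = 12.0000

Frequency domain:
(1/3)Σ|X[k]|² = (1/3)(|-2|² + |4|² + |4|²) = (1/3)·36.0000 = 12.0000

Both sides agree, confirming Parseval's theorem.

Σ|x[n]|² = (1/N)Σ|X[k]|² = 12.0000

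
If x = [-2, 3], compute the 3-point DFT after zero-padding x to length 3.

Original 2-point DFT: [1, -5]
Zero-padded 3-point DFT provides frequency interpolation.

DFT_3([x, 0, ...]) = [1, -3.5000-2.5981i, -3.5000+2.5981i]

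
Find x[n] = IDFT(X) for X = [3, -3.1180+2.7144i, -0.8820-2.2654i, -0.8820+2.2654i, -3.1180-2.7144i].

x[n] = (1/5) Σ(k=0 to 4) X[k] · e^(2πikn/5)

Computing each x[n]:
x[0] = -1
x[1] = 0
x[2] = 0
x[3] = 3
x[4] = 1

x = [-1, 0, 0, 3, 1]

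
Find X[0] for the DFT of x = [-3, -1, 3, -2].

X[0] = Σ(n=0 to 3) x[n] · ω_4^0 = Σ x[n]
= (-3) + (-1) + (3) + (-2)

X[0] = -3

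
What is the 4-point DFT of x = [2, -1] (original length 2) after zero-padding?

Original 2-point DFT: [1, 3]
Zero-padded 4-point DFT provides frequency interpolation.

DFT_4([x, 0, ...]) = [1, 2+1i, 3, 2-1i]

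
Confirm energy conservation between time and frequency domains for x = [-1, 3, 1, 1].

Time domain:
Σ|x[n]|² = |-1|² + |3|² + |1|² + |1|² = 12.0000

Frequency domain:
(1/4)Σ|X[k]|² = (1/4)(|4|² + |-2-2i|² + |-4|² + |-2+2i|²) = (1/4)·48.0000 = 12.0000

Both sides agree, confirming Parseval's theorem.

Σ|x[n]|² = (1/N)Σ|X[k]|² = 12.0000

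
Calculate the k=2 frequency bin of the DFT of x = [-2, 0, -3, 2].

X[2] = Σ(n=0 to 3) x[n] · ω_4^(2n) where ω_4 = e^(-2πi/4)
= (-2)·ω_4^0 + (0)·ω_4^2 + (-3)·ω_4^4 + (2)·ω_4^6

X[2] = -7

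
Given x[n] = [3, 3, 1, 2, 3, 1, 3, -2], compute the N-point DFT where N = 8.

X[k] = Σ(n=0 to 7) x[n] · ω_8^(nk)
where ω_8 = e^(-2πi/8)

Computing each X[k]:
X[0] = 14
X[1] = -1.4142-2.2426i
X[2] = 2-4i
X[3] = 1.4142-6.2426i
X[4] = 6
X[5] = 1.4142+6.2426i
X[6] = 2+4i
X[7] = -1.4142+2.2426i

X = [14, -1.4142-2.2426i, 2-4i, 1.4142-6.2426i, 6, 1.4142+6.2426i, 2+4i, -1.4142+2.2426i]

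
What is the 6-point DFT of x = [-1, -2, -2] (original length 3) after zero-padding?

Original 3-point DFT: [-5, 1, 1]
Zero-padded 6-point DFT provides frequency interpolation.

DFT_6([x, 0, ...]) = [-5, -1.0000+3.4641i, 1, -1, 1, -1.0000-3.4641i]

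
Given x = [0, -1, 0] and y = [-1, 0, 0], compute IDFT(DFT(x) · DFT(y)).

(x ⊛ y)[n] = Σ(m=0 to 2) x[m] · y[(n-m) mod 3]

Computing each output sample:
(x ⊛ y)[0] = 0
(x ⊛ y)[1] = 1
(x ⊛ y)[2] = 0

x ⊛ y = [0, 1, 0]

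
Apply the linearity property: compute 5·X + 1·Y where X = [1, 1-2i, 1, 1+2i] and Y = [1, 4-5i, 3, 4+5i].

By linearity: DFT(5x + 1y) = 5·DFT(x) + 1·DFT(y)
= 5·[1, 1-2i, 1, 1+2i] + 1·[1, 4-5i, 3, 4+5i]

Computing element-wise:
Z[0] = 5·(1) + 1·(1) = 6
Z[1] = 5·(1-2i) + 1·(4-5i) = 9-15i
Z[2] = 5·(1) + 1·(3) = 8
Z[3] = 5·(1+2i) + 1·(4+5i) = 9+15i

DFT(5x + 1y) = 5·X + 1·Y = [6, 9-15i, 8, 9+15i]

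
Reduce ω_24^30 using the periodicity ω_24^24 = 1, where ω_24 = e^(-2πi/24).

Since ω_24^24 = 1, powers reduce modulo 24.
30 mod 24 = 6
So ω_24^30 = ω_24^6 = e^(-2πi·6/24)

ω_24^30 = ω_24^6 = -1i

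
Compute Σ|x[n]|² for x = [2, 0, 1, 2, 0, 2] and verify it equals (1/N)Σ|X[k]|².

Time domain:
Σ|x[n]|² = |2|² + |0|² + |1|² + |2|² + |0|² + |2|² = 13.0000

Frequency domain:
(1/6)Σ|X[k]|² = (1/6)(|7|² + |0.5000+0.8660i|² + |2.5000+2.5981i|² + |-1|² + |2.5000-2.5981i|² + |0.5000-0.8660i|²) = (1/6)·78.0000 = 13.0000

Both sides agree, confirming Parseval's theorem.

Σ|x[n]|² = (1/N)Σ|X[k]|² = 13.0000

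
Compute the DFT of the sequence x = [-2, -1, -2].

X[k] = Σ(n=0 to 2) x[n] · ω_3^(nk)
where ω_3 = e^(-2πi/3)

Computing each X[k]:
X[0] = -5
X[1] = -0.5000-0.8660i
X[2] = -0.5000+0.8660i

X = [-5, -0.5000-0.8660i, -0.5000+0.8660i]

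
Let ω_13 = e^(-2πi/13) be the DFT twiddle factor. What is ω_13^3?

ω_13^3 = e^(-2πi·3/13)
= cos(-2π·3/13) + i·sin(-2π·3/13)
= cos(-6π/13) + i·sin(-6π/13)

ω_13^3 = cos(-6π/13) + i·sin(-6π/13) = 0.1205-0.9927i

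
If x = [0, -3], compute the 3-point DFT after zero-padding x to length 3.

Original 2-point DFT: [-3, 3]
Zero-padded 3-point DFT provides frequency interpolation.

DFT_3([x, 0, ...]) = [-3, 1.5000+2.5981i, 1.5000-2.5981i]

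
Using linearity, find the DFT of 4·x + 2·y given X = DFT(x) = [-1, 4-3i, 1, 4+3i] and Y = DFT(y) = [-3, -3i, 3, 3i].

By linearity: DFT(4x + 2y) = 4·DFT(x) + 2·DFT(y)
= 4·[-1, 4-3i, 1, 4+3i] + 2·[-3, -3i, 3, 3i]

Computing element-wise:
Z[0] = 4·(-1) + 2·(-3) = -10
Z[1] = 4·(4-3i) + 2·(-3i) = 16-18i
Z[2] = 4·(1) + 2·(3) = 10
Z[3] = 4·(4+3i) + 2·(3i) = 16+18i

DFT(4x + 2y) = 4·X + 2·Y = [-10, 16-18i, 10, 16+18i]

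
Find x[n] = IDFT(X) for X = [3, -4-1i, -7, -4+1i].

x[n] = (1/4) Σ(k=0 to 3) X[k] · e^(2πikn/4)

Computing each x[n]:
x[0] = -3
x[1] = 3
x[2] = 1
x[3] = 2

x = [-3, 3, 1, 2]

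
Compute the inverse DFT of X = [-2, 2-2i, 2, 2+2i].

x[n] = (1/4) Σ(k=0 to 3) X[k] · e^(2πikn/4)

Computing each x[n]:
x[0] = 1
x[1] = 0
x[2] = -1
x[3] = -2

x = [1, 0, -1, -2]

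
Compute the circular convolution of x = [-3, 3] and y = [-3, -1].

(x ⊛ y)[n] = Σ(m=0 to 1) x[m] · y[(n-m) mod 2]

Computing each output sample:
(x ⊛ y)[0] = 6
(x ⊛ y)[1] = -6

x ⊛ y = [6, -6]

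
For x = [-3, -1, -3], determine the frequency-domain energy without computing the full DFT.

Parseval: Σ|x[n]|² = (1/N)Σ|X[k]|², so Σ|X[k]|² = N·Σ|x[n]|² = 3·19.0000

Σ|X[k]|² = N·Σ|x[n]|² = 3·19.0000 = 57.0000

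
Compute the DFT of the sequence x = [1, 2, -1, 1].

X[k] = Σ(n=0 to 3) x[n] · ω_4^(nk)
where ω_4 = e^(-2πi/4)

Computing each X[k]:
X[0] = 3
X[1] = 2-1i
X[2] = -3
X[3] = 2+1i

X = [3, 2-1i, -3, 2+1i]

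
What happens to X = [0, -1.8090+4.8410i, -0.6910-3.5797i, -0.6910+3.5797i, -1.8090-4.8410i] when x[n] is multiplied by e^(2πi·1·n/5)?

Modulation property: DFT(ω_5^(-1n)·x[n]) = X[(k-1) mod 5], so circularly shift X by 1 positions.

X[k-1] = [-1.8090-4.8410i, 0, -1.8090+4.8410i, -0.6910-3.5797i, -0.6910+3.5797i]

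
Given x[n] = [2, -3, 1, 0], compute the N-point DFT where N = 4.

X[k] = Σ(n=0 to 3) x[n] · ω_4^(nk)
where ω_4 = e^(-2πi/4)

Computing each X[k]:
X[0] = 0
X[1] = 1+3i
X[2] = 6
X[3] = 1-3i

X = [0, 1+3i, 6, 1-3i]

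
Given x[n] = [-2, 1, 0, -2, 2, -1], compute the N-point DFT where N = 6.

X[k] = Σ(n=0 to 5) x[n] · ω_6^(nk)
where ω_6 = e^(-2πi/6)

Computing each X[k]:
X[0] = -2
X[1] = -1
X[2] = -5.0000-3.4641i
X[3] = 2
X[4] = -5.0000+3.4641i
X[5] = -1

X = [-2, -1, -5.0000-3.4641i, 2, -5.0000+3.4641i, -1]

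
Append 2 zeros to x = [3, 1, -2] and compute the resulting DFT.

Original 3-point DFT: [2, 3.5000-2.5981i, 3.5000+2.5981i]
Zero-padded 5-point DFT provides frequency interpolation.

DFT_5([x, 0, ...]) = [2, 4.9271+0.2245i, 1.5729-2.4899i, 1.5729+2.4899i, 4.9271-0.2245i]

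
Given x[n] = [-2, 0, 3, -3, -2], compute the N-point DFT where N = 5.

X[k] = Σ(n=0 to 4) x[n] · ω_5^(nk)
where ω_5 = e^(-2πi/5)

Computing each X[k]:
X[0] = -4
X[1] = -2.6180-5.4288i
X[2] = -0.3820+4.5308i
X[3] = -0.3820-4.5308i
X[4] = -2.6180+5.4288i

X = [-4, -2.6180-5.4288i, -0.3820+4.5308i, -0.3820-4.5308i, -2.6180+5.4288i]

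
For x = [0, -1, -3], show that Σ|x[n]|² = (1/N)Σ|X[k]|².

Time domain:
Σ|x[n]|² = |0|² + |-1|² + |-3|² = 10.0000

Frequency domain:
(1/3)Σ|X[k]|² = (1/3)(|-4|² + |2.0000-1.7321i|² + |2.0000+1.7321i|²) = (1/3)·30.0000 = 10.0000

Both sides agree, confirming Parseval's theorem.

Σ|x[n]|² = (1/N)Σ|X[k]|² = 10.0000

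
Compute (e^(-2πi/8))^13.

Since ω_8^8 = 1, powers reduce modulo 8.
13 mod 8 = 5
So ω_8^13 = ω_8^5 = e^(-2πi·5/8)

ω_8^13 = ω_8^5 = -0.7071+0.7071i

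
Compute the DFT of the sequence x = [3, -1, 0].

X[k] = Σ(n=0 to 2) x[n] · ω_3^(nk)
where ω_3 = e^(-2πi/3)

Computing each X[k]:
X[0] = 2
X[1] = 3.5000+0.8660i
X[2] = 3.5000-0.8660i

X = [2, 3.5000+0.8660i, 3.5000-0.8660i]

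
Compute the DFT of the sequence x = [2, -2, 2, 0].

X[k] = Σ(n=0 to 3) x[n] · ω_4^(nk)
where ω_4 = e^(-2πi/4)

Computing each X[k]:
X[0] = 2
X[1] = 2i
X[2] = 6
X[3] = -2i

X = [2, 2i, 6, -2i]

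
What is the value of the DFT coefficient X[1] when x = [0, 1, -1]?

X[1] = Σ(n=0 to 2) x[n] · ω_3^(1n) where ω_3 = e^(-2πi/3)
= (0)·ω_3^0 + (1)·ω_3^1 + (-1)·ω_3^2

X[1] = -1.7321i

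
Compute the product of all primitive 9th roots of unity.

The primitive 9th roots of unity are ω_9^k for k coprime to 9: k ∈ {1, 2, 4, 5, 7, 8}
Their product equals the constant term of the cyclotomic polynomial Φ_9(x) up to sign.
For n ≥ 3, the product of all primitive nth roots of unity is 1. (For n=1 it is 1; for n=2 it is -1.)

1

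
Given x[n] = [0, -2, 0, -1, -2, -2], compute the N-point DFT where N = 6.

X[k] = Σ(n=0 to 5) x[n] · ω_6^(nk)
where ω_6 = e^(-2πi/6)

Computing each X[k]:
X[0] = -7
X[1] = -1.7321i
X[2] = 2.0000+1.7321i
X[3] = 3
X[4] = 2.0000-1.7321i
X[5] = 1.7321i

X = [-7, -1.7321i, 2.0000+1.7321i, 3, 2.0000-1.7321i, 1.7321i]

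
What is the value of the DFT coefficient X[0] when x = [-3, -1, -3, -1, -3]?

X[0] = Σ(n=0 to 4) x[n] · ω_5^0 = Σ x[n]
= (-3) + (-1) + (-3) + (-1) + (-3)

X[0] = -11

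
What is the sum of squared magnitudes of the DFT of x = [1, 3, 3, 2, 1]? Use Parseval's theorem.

Parseval: Σ|x[n]|² = (1/N)Σ|X[k]|², so Σ|X[k]|² = N·Σ|x[n]|² = 5·24.0000

Σ|X[k]|² = N·Σ|x[n]|² = 5·24.0000 = 120.0000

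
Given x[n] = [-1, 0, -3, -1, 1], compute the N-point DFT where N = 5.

X[k] = Σ(n=0 to 4) x[n] · ω_5^(nk)
where ω_5 = e^(-2πi/5)

Computing each X[k]:
X[0] = -4
X[1] = 2.5451+2.1266i
X[2] = -3.0451-1.3143i
X[3] = -3.0451+1.3143i
X[4] = 2.5451-2.1266i

X = [-4, 2.5451+2.1266i, -3.0451-1.3143i, -3.0451+1.3143i, 2.5451-2.1266i]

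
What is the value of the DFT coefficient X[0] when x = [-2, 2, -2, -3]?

X[0] = Σ(n=0 to 3) x[n] · ω_4^0 = Σ x[n]
= (-2) + (2) + (-2) + (-3)

X[0] = -5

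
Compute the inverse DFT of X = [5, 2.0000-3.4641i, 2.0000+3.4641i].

x[n] = (1/3) Σ(k=0 to 2) X[k] · e^(2πikn/3)

Computing each x[n]:
x[0] = 3
x[1] = 3
x[2] = -1

x = [3, 3, -1]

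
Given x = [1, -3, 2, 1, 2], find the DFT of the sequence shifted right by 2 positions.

Time shift by 2: X_shifted[k] = ω_5^(2k) · X[k]
Shifted x = [1, 2, 1, -3, 2]

DFT(x[n-2]) = [3, 3.8541-2.3511i, -2.8541+3.8042i, -2.8541-3.8042i, 3.8541+2.3511i]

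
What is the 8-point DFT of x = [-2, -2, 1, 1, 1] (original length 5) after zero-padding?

Original 5-point DFT: [-1, -3.9271+2.8532i, -0.5729+1.7634i, -0.5729-1.7634i, -3.9271-2.8532i]
Zero-padded 8-point DFT provides frequency interpolation.

DFT_8([x, 0, ...]) = [-1, -5.1213-0.2929i, -2+3i, -0.8787+1.7071i, 1, -0.8787-1.7071i, -2-3i, -5.1213+0.2929i]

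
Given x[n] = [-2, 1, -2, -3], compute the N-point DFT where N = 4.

X[k] = Σ(n=0 to 3) x[n] · ω_4^(nk)
where ω_4 = e^(-2πi/4)

Computing each X[k]:
X[0] = -6
X[1] = -4i
X[2] = -2
X[3] = 4i

X = [-6, -4i, -2, 4i]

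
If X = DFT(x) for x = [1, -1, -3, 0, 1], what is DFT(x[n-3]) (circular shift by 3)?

Time shift by 3: X_shifted[k] = ω_5^(3k) · X[k]
Shifted x = [-3, 0, 1, 1, -1]

DFT(x[n-3]) = [-2, -4.9271-0.9511i, -1.5729-0.5878i, -1.5729+0.5878i, -4.9271+0.9511i]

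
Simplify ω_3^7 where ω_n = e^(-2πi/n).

Since ω_3^3 = 1, powers reduce modulo 3.
7 mod 3 = 1
So ω_3^7 = ω_3^1 = e^(-2πi·1/3)

ω_3^7 = ω_3^1 = -0.5000-0.8660i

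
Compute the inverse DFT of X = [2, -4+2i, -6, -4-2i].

x[n] = (1/4) Σ(k=0 to 3) X[k] · e^(2πikn/4)

Computing each x[n]:
x[0] = -3
x[1] = 1
x[2] = 1
x[3] = 3

x = [-3, 1, 1, 3]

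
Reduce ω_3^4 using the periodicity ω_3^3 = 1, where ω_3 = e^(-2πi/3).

Since ω_3^3 = 1, powers reduce modulo 3.
4 mod 3 = 1
So ω_3^4 = ω_3^1 = e^(-2πi·1/3)

ω_3^4 = ω_3^1 = -0.5000-0.8660i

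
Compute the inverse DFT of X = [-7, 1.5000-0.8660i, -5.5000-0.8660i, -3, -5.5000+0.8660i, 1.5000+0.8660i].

x[n] = (1/6) Σ(k=0 to 5) X[k] · e^(2πikn/6)

Computing each x[n]:
x[0] = -3
x[1] = 1
x[2] = -1
x[3] = -3
x[4] = -1
x[5] = 0

x = [-3, 1, -1, -3, -1, 0]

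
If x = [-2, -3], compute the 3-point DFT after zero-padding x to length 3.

Original 2-point DFT: [-5, 1]
Zero-padded 3-point DFT provides frequency interpolation.

DFT_3([x, 0, ...]) = [-5, -0.5000+2.5981i, -0.5000-2.5981i]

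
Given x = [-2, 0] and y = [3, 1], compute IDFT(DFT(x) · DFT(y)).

(x ⊛ y)[n] = Σ(m=0 to 1) x[m] · y[(n-m) mod 2]

Computing each output sample:
(x ⊛ y)[0] = -6
(x ⊛ y)[1] = -2

x ⊛ y = [-6, -2]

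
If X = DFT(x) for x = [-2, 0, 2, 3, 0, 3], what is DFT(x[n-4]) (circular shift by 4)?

Time shift by 4: X_shifted[k] = ω_6^(4k) · X[k]
Shifted x = [2, 3, 0, 3, -2, 0]

DFT(x[n-4]) = [6, 1.5000-4.3301i, 4.5000-0.8660i, -6, 4.5000+0.8660i, 1.5000+4.3301i]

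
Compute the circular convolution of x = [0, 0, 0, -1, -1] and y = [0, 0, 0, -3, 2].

(x ⊛ y)[n] = Σ(m=0 to 4) x[m] · y[(n-m) mod 5]

Computing each output sample:
(x ⊛ y)[0] = 0
(x ⊛ y)[1] = 3
(x ⊛ y)[2] = 1
(x ⊛ y)[3] = -2
(x ⊛ y)[4] = 0

x ⊛ y = [0, 3, 1, -2, 0]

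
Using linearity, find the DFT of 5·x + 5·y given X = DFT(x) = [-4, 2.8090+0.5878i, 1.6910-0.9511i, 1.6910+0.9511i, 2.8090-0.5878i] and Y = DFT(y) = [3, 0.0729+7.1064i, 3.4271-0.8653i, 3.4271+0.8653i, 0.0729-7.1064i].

By linearity: DFT(5x + 5y) = 5·DFT(x) + 5·DFT(y)
= 5·[-4, 2.8090+0.5878i, 1.6910-0.9511i, 1.6910+0.9511i, 2.8090-0.5878i] + 5·[3, 0.0729+7.1064i, 3.4271-0.8653i, 3.4271+0.8653i, 0.0729-7.1064i]

Computing element-wise:
Z[0] = 5·(-4) + 5·(3) = -5
Z[1] = 5·(2.8090+0.5878i) + 5·(0.0729+7.1064i) = 14.4095+38.4710i
Z[2] = 5·(1.6910-0.9511i) + 5·(3.4271-0.8653i) = 25.5905-9.0820i
Z[3] = 5·(1.6910+0.9511i) + 5·(3.4271+0.8653i) = 25.5905+9.0820i
Z[4] = 5·(2.8090-0.5878i) + 5·(0.0729-7.1064i) = 14.4095-38.4710i

DFT(5x + 5y) = 5·X + 5·Y = [-5, 14.4095+38.4710i, 25.5905-9.0820i, 25.5905+9.0820i, 14.4095-38.4710i]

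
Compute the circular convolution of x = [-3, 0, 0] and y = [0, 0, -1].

(x ⊛ y)[n] = Σ(m=0 to 2) x[m] · y[(n-m) mod 3]

Computing each output sample:
(x ⊛ y)[0] = 0
(x ⊛ y)[1] = 0
(x ⊛ y)[2] = 3

x ⊛ y = [0, 0, 3]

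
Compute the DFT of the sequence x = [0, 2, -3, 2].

X[k] = Σ(n=0 to 3) x[n] · ω_4^(nk)
where ω_4 = e^(-2πi/4)

Computing each X[k]:
X[0] = 1
X[1] = 3
X[2] = -7
X[3] = 3

X = [1, 3, -7, 3]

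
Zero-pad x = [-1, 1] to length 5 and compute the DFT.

Original 2-point DFT: [0, -2]
Zero-padded 5-point DFT provides frequency interpolation.

DFT_5([x, 0, ...]) = [0, -0.6910-0.9511i, -1.8090-0.5878i, -1.8090+0.5878i, -0.6910+0.9511i]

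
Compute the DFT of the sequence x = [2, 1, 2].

X[k] = Σ(n=0 to 2) x[n] · ω_3^(nk)
where ω_3 = e^(-2πi/3)

Computing each X[k]:
X[0] = 5
X[1] = 0.5000+0.8660i
X[2] = 0.5000-0.8660i

X = [5, 0.5000+0.8660i, 0.5000-0.8660i]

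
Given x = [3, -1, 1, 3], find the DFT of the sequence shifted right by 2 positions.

Time shift by 2: X_shifted[k] = ω_4^(2k) · X[k]
Shifted x = [1, 3, 3, -1]

DFT(x[n-2]) = [6, -2-4i, 2, -2+4i]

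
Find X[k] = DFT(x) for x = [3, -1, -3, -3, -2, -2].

X[k] = Σ(n=0 to 5) x[n] · ω_6^(nk)
where ω_6 = e^(-2πi/6)

Computing each X[k]:
X[0] = -8
X[1] = 7
X[2] = 4.0000-1.7321i
X[3] = 4
X[4] = 4.0000+1.7321i
X[5] = 7

X = [-8, 7, 4.0000-1.7321i, 4, 4.0000+1.7321i, 7]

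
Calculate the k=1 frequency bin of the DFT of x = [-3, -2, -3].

X[1] = Σ(n=0 to 2) x[n] · ω_3^(1n) where ω_3 = e^(-2πi/3)
= (-3)·ω_3^0 + (-2)·ω_3^1 + (-3)·ω_3^2

X[1] = -0.5000-0.8660i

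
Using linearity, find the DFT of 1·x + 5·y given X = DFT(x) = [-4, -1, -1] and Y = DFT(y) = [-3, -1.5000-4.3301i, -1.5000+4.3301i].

By linearity: DFT(1x + 5y) = 1·DFT(x) + 5·DFT(y)
= 1·[-4, -1, -1] + 5·[-3, -1.5000-4.3301i, -1.5000+4.3301i]

Computing element-wise:
Z[0] = 1·(-4) + 5·(-3) = -19
Z[1] = 1·(-1) + 5·(-1.5000-4.3301i) = -8.5000-21.6505i
Z[2] = 1·(-1) + 5·(-1.5000+4.3301i) = -8.5000+21.6505i

DFT(1x + 5y) = 1·X + 5·Y = [-19, -8.5000-21.6505i, -8.5000+21.6505i]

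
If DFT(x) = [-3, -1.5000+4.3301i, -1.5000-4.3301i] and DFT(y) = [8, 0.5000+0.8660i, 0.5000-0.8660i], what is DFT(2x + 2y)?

By linearity: DFT(2x + 2y) = 2·DFT(x) + 2·DFT(y)
= 2·[-3, -1.5000+4.3301i, -1.5000-4.3301i] + 2·[8, 0.5000+0.8660i, 0.5000-0.8660i]

Computing element-wise:
Z[0] = 2·(-3) + 2·(8) = 10
Z[1] = 2·(-1.5000+4.3301i) + 2·(0.5000+0.8660i) = -2.0000+10.3922i
Z[2] = 2·(-1.5000-4.3301i) + 2·(0.5000-0.8660i) = -2.0000-10.3922i

DFT(2x + 2y) = 2·X + 2·Y = [10, -2.0000+10.3922i, -2.0000-10.3922i]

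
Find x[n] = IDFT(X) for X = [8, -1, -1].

x[n] = (1/3) Σ(k=0 to 2) X[k] · e^(2πikn/3)

Computing each x[n]:
x[0] = 2
x[1] = 3
x[2] = 3

x = [2, 3, 3]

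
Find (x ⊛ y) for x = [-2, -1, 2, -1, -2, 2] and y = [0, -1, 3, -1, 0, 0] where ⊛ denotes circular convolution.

(x ⊛ y)[n] = Σ(m=0 to 5) x[m] · y[(n-m) mod 6]

Computing each output sample:
(x ⊛ y)[0] = -7
(x ⊛ y)[1] = 10
(x ⊛ y)[2] = -7
(x ⊛ y)[3] = -3
(x ⊛ y)[4] = 8
(x ⊛ y)[5] = -3

x ⊛ y = [-7, 10, -7, -3, 8, -3]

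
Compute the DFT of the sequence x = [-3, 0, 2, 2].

X[k] = Σ(n=0 to 3) x[n] · ω_4^(nk)
where ω_4 = e^(-2πi/4)

Computing each X[k]:
X[0] = 1
X[1] = -5+2i
X[2] = -3
X[3] = -5-2i

X = [1, -5+2i, -3, -5-2i]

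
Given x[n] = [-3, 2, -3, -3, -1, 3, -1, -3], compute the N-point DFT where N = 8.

X[k] = Σ(n=0 to 7) x[n] · ω_8^(nk)
where ω_8 = e^(-2πi/8)

Computing each X[k]:
X[0] = -9
X[1] = -2.7071+2.7071i
X[2] = -11i
X[3] = -1.2929-1.2929i
X[4] = -7
X[5] = -1.2929+1.2929i
X[6] = 11i
X[7] = -2.7071-2.7071i

X = [-9, -2.7071+2.7071i, -11i, -1.2929-1.2929i, -7, -1.2929+1.2929i, 11i, -2.7071-2.7071i]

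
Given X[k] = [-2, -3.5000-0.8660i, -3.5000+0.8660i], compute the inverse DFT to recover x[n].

x[n] = (1/3) Σ(k=0 to 2) X[k] · e^(2πikn/3)

Computing each x[n]:
x[0] = -3
x[1] = 1
x[2] = 0

x = [-3, 1, 0]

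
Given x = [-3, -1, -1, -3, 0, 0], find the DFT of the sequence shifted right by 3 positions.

Time shift by 3: X_shifted[k] = ω_6^(3k) · X[k]
Shifted x = [-3, 0, 0, -3, -1, -1]

DFT(x[n-3]) = [-8, -1.7321i, -5, 0, -5, 1.7321i]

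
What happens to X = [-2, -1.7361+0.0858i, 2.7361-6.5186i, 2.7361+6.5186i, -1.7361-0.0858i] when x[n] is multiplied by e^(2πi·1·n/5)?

Modulation property: DFT(ω_5^(-1n)·x[n]) = X[(k-1) mod 5], so circularly shift X by 1 positions.

X[k-1] = [-1.7361-0.0858i, -2, -1.7361+0.0858i, 2.7361-6.5186i, 2.7361+6.5186i]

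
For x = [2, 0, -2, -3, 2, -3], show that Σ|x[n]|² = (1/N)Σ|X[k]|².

Time domain:
Σ|x[n]|² = |2|² + |0|² + |-2|² + |-3|² + |2|² + |-3|² = 30.0000

Frequency domain:
(1/6)Σ|X[k]|² = (1/6)(|-4|² + |3.5000+0.8660i|² + |0.5000-6.0622i|² + |8|² + |0.5000+6.0622i|² + |3.5000-0.8660i|²) = (1/6)·180.0000 = 30.0000

Both sides agree, confirming Parseval's theorem.

Σ|x[n]|² = (1/N)Σ|X[k]|² = 30.0000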